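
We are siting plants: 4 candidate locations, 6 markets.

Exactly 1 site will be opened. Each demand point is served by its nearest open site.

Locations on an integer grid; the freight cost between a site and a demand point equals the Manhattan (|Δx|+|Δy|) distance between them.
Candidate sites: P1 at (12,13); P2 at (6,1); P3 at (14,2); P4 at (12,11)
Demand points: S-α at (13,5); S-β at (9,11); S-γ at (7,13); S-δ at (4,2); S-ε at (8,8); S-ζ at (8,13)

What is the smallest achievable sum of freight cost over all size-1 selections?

47

Open {P4}.
  S-α→P4 7, S-β→P4 3, S-γ→P4 7, S-δ→P4 17, S-ε→P4 7, S-ζ→P4 6  ⇒ total 47.
Compare {P1}: total 51.
Compare {P2}: total 63.
No size-1 selection does better; minimum is 47.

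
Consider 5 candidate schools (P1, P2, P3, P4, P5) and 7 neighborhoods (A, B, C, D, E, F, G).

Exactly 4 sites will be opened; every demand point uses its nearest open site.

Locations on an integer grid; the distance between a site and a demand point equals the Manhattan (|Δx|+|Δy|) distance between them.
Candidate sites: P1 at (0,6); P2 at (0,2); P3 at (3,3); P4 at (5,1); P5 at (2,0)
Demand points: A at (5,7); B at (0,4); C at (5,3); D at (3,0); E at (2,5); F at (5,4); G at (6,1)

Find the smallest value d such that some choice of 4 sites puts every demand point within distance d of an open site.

6

Open {P1, P2, P3, P4}.
  Farthest demand point is A at distance 6 (to P1); all others are ≤ 6.
With {P1, P2, P3, P5} the worst case is 6.
With {P1, P2, P4, P5} the worst case is 6.
No size-4 selection achieves below 6.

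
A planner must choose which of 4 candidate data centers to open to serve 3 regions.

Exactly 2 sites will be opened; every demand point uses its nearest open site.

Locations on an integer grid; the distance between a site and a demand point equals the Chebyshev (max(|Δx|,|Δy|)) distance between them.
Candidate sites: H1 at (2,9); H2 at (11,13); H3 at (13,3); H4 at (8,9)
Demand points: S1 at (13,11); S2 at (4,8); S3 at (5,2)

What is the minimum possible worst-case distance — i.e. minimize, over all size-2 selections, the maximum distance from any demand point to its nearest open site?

7

Open {H1, H2}.
  Farthest demand point is S3 at distance 7 (to H1); all others are ≤ 7.
With {H1, H4} the worst case is 7.
With {H2, H4} the worst case is 7.
No size-2 selection achieves below 7.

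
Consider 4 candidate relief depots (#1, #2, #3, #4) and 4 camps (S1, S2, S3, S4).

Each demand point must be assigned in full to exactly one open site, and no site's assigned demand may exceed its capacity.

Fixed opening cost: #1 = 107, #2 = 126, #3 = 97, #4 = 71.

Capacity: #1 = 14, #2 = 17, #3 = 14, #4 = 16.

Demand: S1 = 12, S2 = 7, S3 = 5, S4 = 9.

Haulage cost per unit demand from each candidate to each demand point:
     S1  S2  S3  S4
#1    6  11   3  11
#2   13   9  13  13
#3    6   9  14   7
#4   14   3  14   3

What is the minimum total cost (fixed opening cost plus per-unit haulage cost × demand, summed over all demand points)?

410

Open {#1, #3, #4}; cheapest assignment that respects the capacities:
  #1 (cap 14, load 5): S3 — cost 5×3 = 15
  #3 (cap 14, load 12): S1 — cost 12×6 = 72
  #4 (cap 16, load 16): S2, S4 — cost 7×3 + 9×3 = 48
  Shipping 135, fixed 275 → total 410.
  Any other capacity-feasible assignment to {#1, #3, #4} ships for at least 135.
Compare {#2, #4}: its best feasible assignment gives total 466.
Compare {#2, #3, #4}: its best feasible assignment gives total 479.
Every other set of open sites that can feasibly serve all demand totals ≥ 466 even under its best assignment. Minimum: 410.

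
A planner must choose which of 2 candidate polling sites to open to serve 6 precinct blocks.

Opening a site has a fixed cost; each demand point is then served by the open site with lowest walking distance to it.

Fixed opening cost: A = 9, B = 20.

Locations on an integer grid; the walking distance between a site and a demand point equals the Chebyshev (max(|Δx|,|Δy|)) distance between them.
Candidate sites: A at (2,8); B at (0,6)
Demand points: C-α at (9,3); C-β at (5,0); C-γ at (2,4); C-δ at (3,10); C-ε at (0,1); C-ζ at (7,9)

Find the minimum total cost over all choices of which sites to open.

Open {A}: assign each demand point to its cheapest open site.
  C-α→A 7, C-β→A 8, C-γ→A 4, C-δ→A 2, C-ε→A 7, C-ζ→A 5
  walking distance 33, fixed 9 → total 42.
Compare {B}: walking distance 33 + fixed 20 = 53.
Compare {A, B}: walking distance 27 + fixed 29 = 56.

42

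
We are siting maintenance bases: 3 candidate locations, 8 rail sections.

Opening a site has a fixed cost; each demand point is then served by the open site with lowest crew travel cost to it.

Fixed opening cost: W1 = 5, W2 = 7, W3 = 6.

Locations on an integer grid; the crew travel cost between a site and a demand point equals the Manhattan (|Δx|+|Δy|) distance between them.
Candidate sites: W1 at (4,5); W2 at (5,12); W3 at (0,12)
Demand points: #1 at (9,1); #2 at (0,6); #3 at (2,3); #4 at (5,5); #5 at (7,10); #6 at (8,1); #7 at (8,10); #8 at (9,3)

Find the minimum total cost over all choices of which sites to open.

55

Open {W1, W2}: assign each demand point to its cheapest open site.
  #1→W1 9, #2→W1 5, #3→W1 4, #4→W1 1, #5→W2 4, #6→W1 8, #7→W2 5, #8→W1 7
  crew travel cost 43, fixed 12 → total 55.
Compare {W1}: crew travel cost 51 + fixed 5 = 56.
Compare {W1, W2, W3}: crew travel cost 43 + fixed 18 = 61.
Compare {W1, W3}: crew travel cost 51 + fixed 11 = 62.
All other subsets cost ≥ 56. Minimum total cost: 55.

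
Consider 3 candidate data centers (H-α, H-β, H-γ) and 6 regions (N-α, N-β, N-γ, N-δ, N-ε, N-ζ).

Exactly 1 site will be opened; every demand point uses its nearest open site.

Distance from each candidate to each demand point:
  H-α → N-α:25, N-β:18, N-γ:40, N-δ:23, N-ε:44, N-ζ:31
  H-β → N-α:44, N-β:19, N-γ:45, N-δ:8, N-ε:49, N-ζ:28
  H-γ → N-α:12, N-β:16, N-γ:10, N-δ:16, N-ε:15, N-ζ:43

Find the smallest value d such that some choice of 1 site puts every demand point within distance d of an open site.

Open {H-γ}.
  Farthest demand point is N-ζ at distance 43 (to H-γ); all others are ≤ 43.
With {H-α} the worst case is 44.
With {H-β} the worst case is 49.
No size-1 selection achieves below 43.

43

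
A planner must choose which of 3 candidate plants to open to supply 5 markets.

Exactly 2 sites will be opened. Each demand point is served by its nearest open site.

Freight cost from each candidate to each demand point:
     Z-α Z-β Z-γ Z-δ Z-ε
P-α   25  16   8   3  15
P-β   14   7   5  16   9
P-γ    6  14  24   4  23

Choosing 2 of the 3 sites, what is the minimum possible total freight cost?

31

Open {P-β, P-γ}.
  Z-α→P-γ 6, Z-β→P-β 7, Z-γ→P-β 5, Z-δ→P-γ 4, Z-ε→P-β 9  ⇒ total 31.
Compare {P-α, P-β}: total 38.
Compare {P-α, P-γ}: total 46.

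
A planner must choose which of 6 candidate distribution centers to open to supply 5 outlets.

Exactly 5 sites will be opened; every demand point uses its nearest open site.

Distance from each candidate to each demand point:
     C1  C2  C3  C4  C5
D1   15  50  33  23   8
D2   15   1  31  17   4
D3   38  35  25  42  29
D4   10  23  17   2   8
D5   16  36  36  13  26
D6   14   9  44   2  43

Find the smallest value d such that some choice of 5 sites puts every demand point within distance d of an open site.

17

Open {D1, D2, D3, D4, D5}.
  Farthest demand point is C3 at distance 17 (to D4); all others are ≤ 17.
With {D1, D2, D3, D4, D6} the worst case is 17.
With {D1, D2, D4, D5, D6} the worst case is 17.
No size-5 selection achieves below 17.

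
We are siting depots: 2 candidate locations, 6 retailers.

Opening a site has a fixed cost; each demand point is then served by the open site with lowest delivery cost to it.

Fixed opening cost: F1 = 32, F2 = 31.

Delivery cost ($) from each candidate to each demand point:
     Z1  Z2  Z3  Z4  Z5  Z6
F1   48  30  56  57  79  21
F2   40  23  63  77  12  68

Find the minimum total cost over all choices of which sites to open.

272

Open {F1, F2}: assign each demand point to its cheapest open site.
  Z1→F2 40, Z2→F2 23, Z3→F1 56, Z4→F1 57, Z5→F2 12, Z6→F1 21
  delivery cost 209, fixed 63 → total 272.
Compare {F2}: delivery cost 283 + fixed 31 = 314.
Compare {F1}: delivery cost 291 + fixed 32 = 323.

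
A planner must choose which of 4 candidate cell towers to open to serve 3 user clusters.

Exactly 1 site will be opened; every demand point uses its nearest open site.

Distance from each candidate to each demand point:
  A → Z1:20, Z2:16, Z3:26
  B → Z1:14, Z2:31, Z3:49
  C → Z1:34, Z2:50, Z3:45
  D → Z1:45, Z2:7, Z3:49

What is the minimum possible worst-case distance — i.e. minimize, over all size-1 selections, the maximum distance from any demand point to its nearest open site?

Open {A}.
  Farthest demand point is Z3 at distance 26 (to A); all others are ≤ 26.
With {B} the worst case is 49.
With {D} the worst case is 49.
No size-1 selection achieves below 26.

26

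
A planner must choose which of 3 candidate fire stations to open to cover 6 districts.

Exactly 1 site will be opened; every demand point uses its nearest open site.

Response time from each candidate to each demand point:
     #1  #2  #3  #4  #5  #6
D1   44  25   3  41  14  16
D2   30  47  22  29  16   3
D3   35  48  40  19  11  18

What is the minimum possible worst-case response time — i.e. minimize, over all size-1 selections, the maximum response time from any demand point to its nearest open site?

Open {D1}.
  Farthest demand point is #1 at response time 44 (to D1); all others are ≤ 44.
With {D2} the worst case is 47.
With {D3} the worst case is 48.
No size-1 selection achieves below 44.

44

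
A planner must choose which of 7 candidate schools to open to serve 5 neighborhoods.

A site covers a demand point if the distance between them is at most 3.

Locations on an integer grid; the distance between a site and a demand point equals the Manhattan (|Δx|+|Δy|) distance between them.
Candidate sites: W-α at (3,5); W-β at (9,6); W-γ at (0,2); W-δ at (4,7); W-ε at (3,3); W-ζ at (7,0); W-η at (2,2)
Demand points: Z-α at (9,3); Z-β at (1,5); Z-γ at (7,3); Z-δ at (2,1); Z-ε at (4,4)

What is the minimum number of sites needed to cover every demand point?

4

Coverage sets (demand points within 3 of each site):
  W-α: {Z-β, Z-ε}
  W-β: {Z-α}
  W-γ: {Z-δ}
  W-δ: {Z-ε}
  W-ε: {Z-δ, Z-ε}
  W-ζ: {Z-γ}
  W-η: {Z-δ}
No 3 sites suffice: every size-3 union leaves at least one demand point uncovered.
But {W-α, W-β, W-γ, W-ζ} covers everything, so the minimum is 4.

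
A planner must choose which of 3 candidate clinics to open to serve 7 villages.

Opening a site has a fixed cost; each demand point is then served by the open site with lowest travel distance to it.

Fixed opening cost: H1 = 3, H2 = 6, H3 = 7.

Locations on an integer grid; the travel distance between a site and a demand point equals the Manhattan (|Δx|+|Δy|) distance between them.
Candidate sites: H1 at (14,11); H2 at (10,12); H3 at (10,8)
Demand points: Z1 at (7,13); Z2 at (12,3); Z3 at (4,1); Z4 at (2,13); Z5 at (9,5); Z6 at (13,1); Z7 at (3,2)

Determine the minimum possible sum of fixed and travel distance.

Open {H2, H3}: assign each demand point to its cheapest open site.
  Z1→H2 4, Z2→H3 7, Z3→H3 13, Z4→H2 9, Z5→H3 4, Z6→H3 10, Z7→H3 13
  travel distance 60, fixed 13 → total 73.
Compare {H3}: travel distance 68 + fixed 7 = 75.
Compare {H1, H2, H3}: travel distance 60 + fixed 16 = 76.
Compare {H1, H3}: travel distance 68 + fixed 10 = 78.
All other subsets cost ≥ 75. Minimum total cost: 73.

73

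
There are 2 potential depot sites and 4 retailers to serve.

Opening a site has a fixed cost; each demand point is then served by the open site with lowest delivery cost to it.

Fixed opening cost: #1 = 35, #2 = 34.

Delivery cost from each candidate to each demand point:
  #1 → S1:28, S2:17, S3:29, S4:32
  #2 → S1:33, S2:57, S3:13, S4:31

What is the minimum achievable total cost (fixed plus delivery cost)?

Open {#1}: assign each demand point to its cheapest open site.
  S1→#1 28, S2→#1 17, S3→#1 29, S4→#1 32
  delivery cost 106, fixed 35 → total 141.
Compare {#1, #2}: delivery cost 89 + fixed 69 = 158.
Compare {#2}: delivery cost 134 + fixed 34 = 168.

141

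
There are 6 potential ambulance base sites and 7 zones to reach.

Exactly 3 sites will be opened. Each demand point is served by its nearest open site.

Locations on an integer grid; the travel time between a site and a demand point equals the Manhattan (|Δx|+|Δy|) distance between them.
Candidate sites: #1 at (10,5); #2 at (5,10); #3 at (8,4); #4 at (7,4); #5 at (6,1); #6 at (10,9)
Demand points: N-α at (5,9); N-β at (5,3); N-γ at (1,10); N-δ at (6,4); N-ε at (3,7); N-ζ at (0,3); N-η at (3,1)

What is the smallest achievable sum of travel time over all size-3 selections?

25

Open {#2, #4, #5}.
  N-α→#2 1, N-β→#4 3, N-γ→#2 4, N-δ→#4 1, N-ε→#2 5, N-ζ→#4 8, N-η→#5 3  ⇒ total 25.
Compare {#2, #3, #5}: total 26.
Compare {#1, #2, #5}: total 27.
No size-3 selection does better; minimum is 25.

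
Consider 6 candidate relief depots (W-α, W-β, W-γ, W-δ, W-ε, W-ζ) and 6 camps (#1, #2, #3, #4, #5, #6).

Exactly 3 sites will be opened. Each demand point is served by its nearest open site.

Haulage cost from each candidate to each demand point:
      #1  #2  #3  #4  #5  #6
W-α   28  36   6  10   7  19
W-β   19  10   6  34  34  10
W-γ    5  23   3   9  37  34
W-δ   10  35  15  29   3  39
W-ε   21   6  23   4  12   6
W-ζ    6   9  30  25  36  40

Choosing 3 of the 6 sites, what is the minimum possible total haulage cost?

Open {W-γ, W-δ, W-ε}.
  #1→W-γ 5, #2→W-ε 6, #3→W-γ 3, #4→W-ε 4, #5→W-δ 3, #6→W-ε 6  ⇒ total 27.
Compare {W-α, W-γ, W-ε}: total 31.
Compare {W-α, W-δ, W-ε}: total 35.
No size-3 selection does better; minimum is 27.

27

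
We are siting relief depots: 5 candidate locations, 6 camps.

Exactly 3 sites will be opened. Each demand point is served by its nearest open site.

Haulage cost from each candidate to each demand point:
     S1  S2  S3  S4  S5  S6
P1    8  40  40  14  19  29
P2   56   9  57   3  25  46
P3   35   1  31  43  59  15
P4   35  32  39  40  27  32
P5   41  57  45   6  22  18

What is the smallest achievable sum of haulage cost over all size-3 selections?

Open {P1, P2, P3}.
  S1→P1 8, S2→P3 1, S3→P3 31, S4→P2 3, S5→P1 19, S6→P3 15  ⇒ total 77.
Compare {P1, P3, P5}: total 80.
Compare {P1, P3, P4}: total 88.
No size-3 selection does better; minimum is 77.

77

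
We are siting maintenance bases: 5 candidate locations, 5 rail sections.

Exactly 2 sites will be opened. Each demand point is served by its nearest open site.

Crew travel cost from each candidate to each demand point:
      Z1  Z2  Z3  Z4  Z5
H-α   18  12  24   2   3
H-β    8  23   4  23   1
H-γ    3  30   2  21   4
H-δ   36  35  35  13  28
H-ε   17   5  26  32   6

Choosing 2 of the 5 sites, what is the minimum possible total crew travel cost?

22

Open {H-α, H-γ}.
  Z1→H-γ 3, Z2→H-α 12, Z3→H-γ 2, Z4→H-α 2, Z5→H-α 3  ⇒ total 22.
Compare {H-α, H-β}: total 27.
Compare {H-γ, H-ε}: total 35.
No size-2 selection does better; minimum is 22.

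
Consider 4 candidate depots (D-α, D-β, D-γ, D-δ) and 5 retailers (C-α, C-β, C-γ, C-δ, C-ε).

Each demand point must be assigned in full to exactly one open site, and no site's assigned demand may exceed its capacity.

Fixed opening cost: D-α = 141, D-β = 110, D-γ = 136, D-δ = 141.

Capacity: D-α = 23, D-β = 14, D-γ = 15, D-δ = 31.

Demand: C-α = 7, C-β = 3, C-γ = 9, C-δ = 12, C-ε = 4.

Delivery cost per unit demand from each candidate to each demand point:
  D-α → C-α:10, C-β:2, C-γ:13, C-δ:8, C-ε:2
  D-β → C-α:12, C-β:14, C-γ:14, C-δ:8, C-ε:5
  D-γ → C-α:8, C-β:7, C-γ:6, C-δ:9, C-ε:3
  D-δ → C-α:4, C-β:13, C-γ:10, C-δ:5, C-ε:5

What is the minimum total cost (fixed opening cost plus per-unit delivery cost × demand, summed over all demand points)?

Open {D-γ, D-δ}; cheapest assignment that respects the capacities:
  D-γ (cap 15, load 12): C-β, C-γ — cost 3×7 + 9×6 = 75
  D-δ (cap 31, load 23): C-α, C-δ, C-ε — cost 7×4 + 12×5 + 4×5 = 108
  Shipping 183, fixed 277 → total 460.
  Any other capacity-feasible assignment to {D-γ, D-δ} ships for at least 183.
Compare {D-α, D-δ}: its best feasible assignment gives total 474.
Compare {D-β, D-δ}: its best feasible assignment gives total 488.
Every other set of open sites that can feasibly serve all demand totals ≥ 474 even under its best assignment. Minimum: 460.

460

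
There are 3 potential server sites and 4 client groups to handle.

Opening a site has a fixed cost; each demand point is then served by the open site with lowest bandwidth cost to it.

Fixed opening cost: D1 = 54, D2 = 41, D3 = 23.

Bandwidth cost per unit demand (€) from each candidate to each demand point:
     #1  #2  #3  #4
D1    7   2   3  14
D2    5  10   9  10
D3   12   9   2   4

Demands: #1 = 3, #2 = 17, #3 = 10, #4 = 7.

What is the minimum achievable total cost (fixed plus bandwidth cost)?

Open {D1, D3}: assign each demand point to its cheapest open site.
  #1→D1 3×7=21, #2→D1 17×2=34, #3→D3 10×2=20, #4→D3 7×4=28
  bandwidth cost 103, fixed 77 → total 180.
Compare {D1, D2, D3}: bandwidth cost 97 + fixed 118 = 215.
Compare {D1}: bandwidth cost 183 + fixed 54 = 237.
Compare {D1, D2}: bandwidth cost 149 + fixed 95 = 244.
All other subsets cost ≥ 215. Minimum total cost: 180.

180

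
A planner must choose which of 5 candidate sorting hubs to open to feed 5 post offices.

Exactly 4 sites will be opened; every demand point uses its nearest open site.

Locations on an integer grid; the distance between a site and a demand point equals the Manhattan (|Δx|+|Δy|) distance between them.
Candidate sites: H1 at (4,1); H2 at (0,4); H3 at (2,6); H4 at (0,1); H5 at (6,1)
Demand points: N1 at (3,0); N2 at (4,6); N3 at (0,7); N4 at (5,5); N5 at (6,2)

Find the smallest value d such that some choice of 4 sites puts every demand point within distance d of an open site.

4

Open {H1, H2, H3, H4}.
  Farthest demand point is N4 at distance 4 (to H3); all others are ≤ 4.
With {H1, H2, H3, H5} the worst case is 4.
With {H1, H3, H4, H5} the worst case is 4.
No size-4 selection achieves below 4.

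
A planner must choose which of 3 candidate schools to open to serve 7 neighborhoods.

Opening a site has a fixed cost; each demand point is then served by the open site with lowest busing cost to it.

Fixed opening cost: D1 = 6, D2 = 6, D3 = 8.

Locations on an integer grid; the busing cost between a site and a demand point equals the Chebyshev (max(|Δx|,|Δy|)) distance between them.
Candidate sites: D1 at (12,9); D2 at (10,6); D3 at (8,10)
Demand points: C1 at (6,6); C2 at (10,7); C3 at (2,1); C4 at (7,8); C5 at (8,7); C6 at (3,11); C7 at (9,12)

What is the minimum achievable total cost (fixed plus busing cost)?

Open {D3}: assign each demand point to its cheapest open site.
  C1→D3 4, C2→D3 3, C3→D3 9, C4→D3 2, C5→D3 3, C6→D3 5, C7→D3 2
  busing cost 28, fixed 8 → total 36.
Compare {D2}: busing cost 31 + fixed 6 = 37.
Compare {D2, D3}: busing cost 24 + fixed 14 = 38.
Compare {D1, D2}: busing cost 28 + fixed 12 = 40.
All other subsets cost ≥ 37. Minimum total cost: 36.

36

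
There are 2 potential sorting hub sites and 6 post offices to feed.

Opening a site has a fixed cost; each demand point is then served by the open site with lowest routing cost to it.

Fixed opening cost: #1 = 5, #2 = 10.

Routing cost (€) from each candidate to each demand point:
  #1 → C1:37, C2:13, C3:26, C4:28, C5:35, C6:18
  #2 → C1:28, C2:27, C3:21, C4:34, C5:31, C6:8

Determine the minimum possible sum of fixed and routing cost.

144

Open {#1, #2}: assign each demand point to its cheapest open site.
  C1→#2 28, C2→#1 13, C3→#2 21, C4→#1 28, C5→#2 31, C6→#2 8
  routing cost 129, fixed 15 → total 144.
Compare {#2}: routing cost 149 + fixed 10 = 159.
Compare {#1}: routing cost 157 + fixed 5 = 162.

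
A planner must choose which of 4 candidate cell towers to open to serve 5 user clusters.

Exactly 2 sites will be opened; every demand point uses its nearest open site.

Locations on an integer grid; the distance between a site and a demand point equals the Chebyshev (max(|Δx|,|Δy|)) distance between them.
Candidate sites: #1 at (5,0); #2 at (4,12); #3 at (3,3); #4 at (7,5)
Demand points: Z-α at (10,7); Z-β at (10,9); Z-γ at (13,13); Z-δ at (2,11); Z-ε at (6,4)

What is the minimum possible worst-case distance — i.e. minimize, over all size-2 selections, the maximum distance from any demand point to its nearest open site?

8

Open {#1, #4}.
  Farthest demand point is Z-γ at distance 8 (to #4); all others are ≤ 8.
With {#2, #4} the worst case is 8.
With {#3, #4} the worst case is 8.
No size-2 selection achieves below 8.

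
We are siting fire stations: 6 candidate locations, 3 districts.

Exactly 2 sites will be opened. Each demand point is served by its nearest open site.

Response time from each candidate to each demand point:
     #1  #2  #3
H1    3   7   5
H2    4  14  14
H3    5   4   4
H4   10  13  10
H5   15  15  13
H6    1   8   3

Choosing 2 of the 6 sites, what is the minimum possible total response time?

8

Open {H3, H6}.
  #1→H6 1, #2→H3 4, #3→H6 3  ⇒ total 8.
Compare {H1, H3}: total 11.
Compare {H1, H6}: total 11.
No size-2 selection does better; minimum is 8.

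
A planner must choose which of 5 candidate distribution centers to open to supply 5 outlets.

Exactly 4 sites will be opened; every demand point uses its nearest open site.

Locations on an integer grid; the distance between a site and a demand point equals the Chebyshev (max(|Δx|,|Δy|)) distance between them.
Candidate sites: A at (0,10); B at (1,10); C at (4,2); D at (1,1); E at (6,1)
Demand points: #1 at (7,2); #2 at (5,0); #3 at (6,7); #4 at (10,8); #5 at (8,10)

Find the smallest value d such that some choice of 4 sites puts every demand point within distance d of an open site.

Open {A, B, C, D}.
  Farthest demand point is #5 at distance 7 (to B); all others are ≤ 7.
With {A, B, C, E} the worst case is 7.
With {A, B, D, E} the worst case is 7.
No size-4 selection achieves below 7.

7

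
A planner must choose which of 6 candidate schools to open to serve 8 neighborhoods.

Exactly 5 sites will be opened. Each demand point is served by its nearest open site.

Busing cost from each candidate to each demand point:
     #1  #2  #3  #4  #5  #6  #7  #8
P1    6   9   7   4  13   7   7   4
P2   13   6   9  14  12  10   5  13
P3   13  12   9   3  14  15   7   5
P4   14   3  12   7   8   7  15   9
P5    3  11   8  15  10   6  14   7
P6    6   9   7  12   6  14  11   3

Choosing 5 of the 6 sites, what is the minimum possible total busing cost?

36

Open {P2, P3, P4, P5, P6}.
  #1→P5 3, #2→P4 3, #3→P6 7, #4→P3 3, #5→P6 6, #6→P5 6, #7→P2 5, #8→P6 3  ⇒ total 36.
Compare {P1, P2, P4, P5, P6}: total 37.
Compare {P1, P3, P4, P5, P6}: total 38.
No size-5 selection does better; minimum is 36.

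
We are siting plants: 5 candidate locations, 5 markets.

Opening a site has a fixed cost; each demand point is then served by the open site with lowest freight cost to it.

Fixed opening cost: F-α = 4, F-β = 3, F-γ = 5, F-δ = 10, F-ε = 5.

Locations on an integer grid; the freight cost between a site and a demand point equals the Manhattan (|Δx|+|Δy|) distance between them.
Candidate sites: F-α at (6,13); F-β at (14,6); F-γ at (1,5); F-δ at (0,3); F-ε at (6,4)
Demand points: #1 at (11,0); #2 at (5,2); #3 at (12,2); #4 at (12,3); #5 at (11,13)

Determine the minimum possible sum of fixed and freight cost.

40

Open {F-α, F-β, F-ε}: assign each demand point to its cheapest open site.
  #1→F-β 9, #2→F-ε 3, #3→F-β 6, #4→F-β 5, #5→F-α 5
  freight cost 28, fixed 12 → total 40.
Compare {F-α, F-ε}: freight cost 32 + fixed 9 = 41.
Compare {F-β, F-ε}: freight cost 33 + fixed 8 = 41.
Compare {F-α, F-β}: freight cost 37 + fixed 7 = 44.
All other subsets cost ≥ 41. Minimum total cost: 40.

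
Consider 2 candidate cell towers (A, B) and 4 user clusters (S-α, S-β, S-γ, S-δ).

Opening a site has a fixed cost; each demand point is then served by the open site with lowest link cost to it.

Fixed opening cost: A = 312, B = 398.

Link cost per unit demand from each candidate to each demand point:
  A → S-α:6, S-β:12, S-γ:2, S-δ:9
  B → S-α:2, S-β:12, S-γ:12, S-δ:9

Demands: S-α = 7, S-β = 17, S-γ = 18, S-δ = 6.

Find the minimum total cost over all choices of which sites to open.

648

Open {A}: assign each demand point to its cheapest open site.
  S-α→A 7×6=42, S-β→A 17×12=204, S-γ→A 18×2=36, S-δ→A 6×9=54
  link cost 336, fixed 312 → total 648.
Compare {B}: link cost 488 + fixed 398 = 886.
Compare {A, B}: link cost 308 + fixed 710 = 1018.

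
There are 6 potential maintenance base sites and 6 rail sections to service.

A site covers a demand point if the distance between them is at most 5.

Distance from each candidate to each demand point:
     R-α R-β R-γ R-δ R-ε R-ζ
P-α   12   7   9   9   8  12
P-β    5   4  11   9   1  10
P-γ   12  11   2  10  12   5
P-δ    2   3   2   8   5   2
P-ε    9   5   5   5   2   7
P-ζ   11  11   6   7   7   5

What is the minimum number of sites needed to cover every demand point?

2

Coverage sets (demand points within 5 of each site):
  P-α: {}
  P-β: {R-α, R-β, R-ε}
  P-γ: {R-γ, R-ζ}
  P-δ: {R-α, R-β, R-γ, R-ε, R-ζ}
  P-ε: {R-β, R-γ, R-δ, R-ε}
  P-ζ: {R-ζ}
No single site covers all 6 demand points.
But {P-δ, P-ε} covers everything, so the minimum is 2.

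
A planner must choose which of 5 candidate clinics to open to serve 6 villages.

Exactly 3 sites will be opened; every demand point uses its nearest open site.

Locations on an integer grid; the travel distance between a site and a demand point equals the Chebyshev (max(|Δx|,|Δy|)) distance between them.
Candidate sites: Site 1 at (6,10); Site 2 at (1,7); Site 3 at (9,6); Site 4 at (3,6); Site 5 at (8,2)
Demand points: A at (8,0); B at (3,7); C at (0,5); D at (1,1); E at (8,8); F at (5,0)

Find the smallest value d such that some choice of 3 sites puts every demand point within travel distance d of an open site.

5

Open {Site 1, Site 4, Site 5}.
  Farthest demand point is D at travel distance 5 (to Site 4); all others are ≤ 5.
With {Site 2, Site 4, Site 5} the worst case is 5.
With {Site 3, Site 4, Site 5} the worst case is 5.
No size-3 selection achieves below 5.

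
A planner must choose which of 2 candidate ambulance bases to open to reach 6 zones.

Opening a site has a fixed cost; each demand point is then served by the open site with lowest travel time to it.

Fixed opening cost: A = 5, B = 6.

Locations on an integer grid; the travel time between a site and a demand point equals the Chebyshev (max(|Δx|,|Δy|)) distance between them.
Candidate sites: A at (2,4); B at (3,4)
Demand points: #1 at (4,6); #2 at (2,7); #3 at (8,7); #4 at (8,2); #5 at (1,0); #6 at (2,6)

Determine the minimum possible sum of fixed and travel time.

27

Open {B}: assign each demand point to its cheapest open site.
  #1→B 2, #2→B 3, #3→B 5, #4→B 5, #5→B 4, #6→B 2
  travel time 21, fixed 6 → total 27.
Compare {A}: travel time 23 + fixed 5 = 28.
Compare {A, B}: travel time 21 + fixed 11 = 32.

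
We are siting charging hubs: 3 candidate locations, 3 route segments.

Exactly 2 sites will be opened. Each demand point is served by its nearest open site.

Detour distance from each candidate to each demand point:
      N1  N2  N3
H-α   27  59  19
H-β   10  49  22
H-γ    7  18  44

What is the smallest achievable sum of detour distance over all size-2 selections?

44

Open {H-α, H-γ}.
  N1→H-γ 7, N2→H-γ 18, N3→H-α 19  ⇒ total 44.
Compare {H-β, H-γ}: total 47.
Compare {H-α, H-β}: total 78.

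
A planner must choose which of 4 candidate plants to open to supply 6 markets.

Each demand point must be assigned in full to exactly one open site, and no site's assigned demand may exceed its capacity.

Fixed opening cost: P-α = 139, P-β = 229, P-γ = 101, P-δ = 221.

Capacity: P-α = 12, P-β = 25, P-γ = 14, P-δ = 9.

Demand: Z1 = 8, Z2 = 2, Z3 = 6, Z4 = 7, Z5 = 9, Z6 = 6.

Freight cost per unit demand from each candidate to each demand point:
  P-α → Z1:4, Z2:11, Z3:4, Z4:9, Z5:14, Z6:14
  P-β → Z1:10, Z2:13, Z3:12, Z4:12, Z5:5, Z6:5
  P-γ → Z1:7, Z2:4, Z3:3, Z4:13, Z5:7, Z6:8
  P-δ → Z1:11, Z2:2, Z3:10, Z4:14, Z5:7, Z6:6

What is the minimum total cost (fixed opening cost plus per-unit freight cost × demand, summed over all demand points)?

Open {P-β, P-γ}; cheapest assignment that respects the capacities:
  P-β (cap 25, load 24): Z2, Z4, Z5, Z6 — cost 2×13 + 7×12 + 9×5 + 6×5 = 185
  P-γ (cap 14, load 14): Z1, Z3 — cost 8×7 + 6×3 = 74
  Shipping 259, fixed 330 → total 589.
  Any other capacity-feasible assignment to {P-β, P-γ} ships for at least 259.
Compare {P-α, P-β, P-γ}: its best feasible assignment gives total 686.
Compare {P-β, P-γ, P-δ}: its best feasible assignment gives total 788.
Every other set of open sites that can feasibly serve all demand totals ≥ 686 even under its best assignment. Minimum: 589.

589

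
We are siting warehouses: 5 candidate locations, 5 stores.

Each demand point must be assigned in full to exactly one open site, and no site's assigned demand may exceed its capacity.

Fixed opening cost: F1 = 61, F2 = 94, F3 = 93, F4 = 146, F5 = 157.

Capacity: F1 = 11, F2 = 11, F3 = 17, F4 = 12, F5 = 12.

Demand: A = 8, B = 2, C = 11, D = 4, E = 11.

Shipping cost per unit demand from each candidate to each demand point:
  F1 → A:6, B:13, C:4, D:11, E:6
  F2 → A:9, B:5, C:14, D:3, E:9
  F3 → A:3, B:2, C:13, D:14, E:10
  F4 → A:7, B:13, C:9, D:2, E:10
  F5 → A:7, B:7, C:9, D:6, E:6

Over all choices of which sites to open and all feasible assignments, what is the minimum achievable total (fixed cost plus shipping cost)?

475

Open {F1, F2, F3}; cheapest assignment that respects the capacities:
  F1 (cap 11, load 11): C — cost 11×4 = 44
  F2 (cap 11, load 11): E — cost 11×9 = 99
  F3 (cap 17, load 14): A, B, D — cost 8×3 + 2×2 + 4×14 = 84
  Shipping 227, fixed 248 → total 475.
  Any other capacity-feasible assignment to {F1, F2, F3} ships for at least 227.
Compare {F1, F3, F5}: its best feasible assignment gives total 505.
Compare {F1, F3, F4}: its best feasible assignment gives total 522.
Every other set of open sites that can feasibly serve all demand totals ≥ 505 even under its best assignment. Minimum: 475.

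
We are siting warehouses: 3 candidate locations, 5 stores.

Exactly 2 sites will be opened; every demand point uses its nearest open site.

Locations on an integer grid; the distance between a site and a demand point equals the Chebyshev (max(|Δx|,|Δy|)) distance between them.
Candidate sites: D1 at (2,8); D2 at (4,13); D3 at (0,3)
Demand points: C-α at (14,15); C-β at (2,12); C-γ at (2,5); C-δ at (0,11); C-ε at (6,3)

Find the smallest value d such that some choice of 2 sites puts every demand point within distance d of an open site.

Open {D1, D2}.
  Farthest demand point is C-α at distance 10 (to D2); all others are ≤ 10.
With {D2, D3} the worst case is 10.
With {D1, D3} the worst case is 12.
No size-2 selection achieves below 10.

10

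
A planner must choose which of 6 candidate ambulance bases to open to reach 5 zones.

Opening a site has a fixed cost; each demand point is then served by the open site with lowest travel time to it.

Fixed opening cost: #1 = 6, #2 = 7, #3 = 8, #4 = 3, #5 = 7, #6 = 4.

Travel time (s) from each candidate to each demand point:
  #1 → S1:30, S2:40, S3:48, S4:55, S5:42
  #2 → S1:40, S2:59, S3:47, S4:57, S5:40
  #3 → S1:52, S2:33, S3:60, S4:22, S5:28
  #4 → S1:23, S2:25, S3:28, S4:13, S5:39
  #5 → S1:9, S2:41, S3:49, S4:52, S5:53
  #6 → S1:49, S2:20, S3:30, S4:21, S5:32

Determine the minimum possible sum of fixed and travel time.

116

Open {#4, #5, #6}: assign each demand point to its cheapest open site.
  S1→#5 9, S2→#6 20, S3→#4 28, S4→#4 13, S5→#6 32
  travel time 102, fixed 14 → total 116.
Compare {#3, #4, #5, #6}: travel time 98 + fixed 22 = 120.
Compare {#3, #4, #5}: travel time 103 + fixed 18 = 121.
Compare {#1, #4, #5, #6}: travel time 102 + fixed 20 = 122.
All other subsets cost ≥ 120. Minimum total cost: 116.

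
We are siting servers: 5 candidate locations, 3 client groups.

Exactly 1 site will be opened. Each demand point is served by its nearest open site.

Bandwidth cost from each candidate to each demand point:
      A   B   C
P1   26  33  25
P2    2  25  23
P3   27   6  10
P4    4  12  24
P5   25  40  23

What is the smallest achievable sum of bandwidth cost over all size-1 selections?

Open {P4}.
  A→P4 4, B→P4 12, C→P4 24  ⇒ total 40.
Compare {P3}: total 43.
Compare {P2}: total 50.
No size-1 selection does better; minimum is 40.

40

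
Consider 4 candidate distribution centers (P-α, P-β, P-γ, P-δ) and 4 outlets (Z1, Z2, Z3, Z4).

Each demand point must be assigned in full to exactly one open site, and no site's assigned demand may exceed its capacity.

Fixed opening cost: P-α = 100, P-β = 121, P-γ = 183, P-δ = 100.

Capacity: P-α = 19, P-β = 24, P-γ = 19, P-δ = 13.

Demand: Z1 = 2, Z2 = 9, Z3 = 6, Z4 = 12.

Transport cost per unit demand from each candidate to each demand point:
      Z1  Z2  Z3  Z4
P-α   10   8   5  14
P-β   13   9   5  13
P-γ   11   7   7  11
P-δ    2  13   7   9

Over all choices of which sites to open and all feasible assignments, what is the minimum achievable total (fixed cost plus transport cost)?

Open {P-α, P-δ}; cheapest assignment that respects the capacities:
  P-α (cap 19, load 17): Z1, Z2, Z3 — cost 2×10 + 9×8 + 6×5 = 122
  P-δ (cap 13, load 12): Z4 — cost 12×9 = 108
  Shipping 230, fixed 200 → total 430.
  Any other capacity-feasible assignment to {P-α, P-δ} ships for at least 230.
Compare {P-β, P-δ}: its best feasible assignment gives total 466.
Compare {P-α, P-β}: its best feasible assignment gives total 499.
Every other set of open sites that can feasibly serve all demand totals ≥ 466 even under its best assignment. Minimum: 430.

430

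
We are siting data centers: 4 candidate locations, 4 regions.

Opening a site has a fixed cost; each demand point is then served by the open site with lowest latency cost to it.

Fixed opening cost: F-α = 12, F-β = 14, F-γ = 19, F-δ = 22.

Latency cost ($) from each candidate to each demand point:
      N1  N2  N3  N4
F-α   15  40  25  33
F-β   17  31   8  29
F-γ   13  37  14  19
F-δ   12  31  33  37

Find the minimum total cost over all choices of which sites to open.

99

Open {F-β}: assign each demand point to its cheapest open site.
  N1→F-β 17, N2→F-β 31, N3→F-β 8, N4→F-β 29
  latency cost 85, fixed 14 → total 99.
Compare {F-γ}: latency cost 83 + fixed 19 = 102.
Compare {F-β, F-γ}: latency cost 71 + fixed 33 = 104.
Compare {F-α, F-β}: latency cost 83 + fixed 26 = 109.
All other subsets cost ≥ 102. Minimum total cost: 99.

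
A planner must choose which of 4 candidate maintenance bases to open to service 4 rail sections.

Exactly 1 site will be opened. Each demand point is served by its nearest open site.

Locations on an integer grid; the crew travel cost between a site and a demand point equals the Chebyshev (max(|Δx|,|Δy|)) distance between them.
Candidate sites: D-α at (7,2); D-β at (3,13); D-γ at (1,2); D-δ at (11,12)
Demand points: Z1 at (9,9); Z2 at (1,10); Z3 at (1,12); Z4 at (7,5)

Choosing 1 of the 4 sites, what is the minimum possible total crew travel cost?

Open {D-β}.
  Z1→D-β 6, Z2→D-β 3, Z3→D-β 2, Z4→D-β 8  ⇒ total 19.
Compare {D-α}: total 28.
Compare {D-δ}: total 30.
No size-1 selection does better; minimum is 19.

19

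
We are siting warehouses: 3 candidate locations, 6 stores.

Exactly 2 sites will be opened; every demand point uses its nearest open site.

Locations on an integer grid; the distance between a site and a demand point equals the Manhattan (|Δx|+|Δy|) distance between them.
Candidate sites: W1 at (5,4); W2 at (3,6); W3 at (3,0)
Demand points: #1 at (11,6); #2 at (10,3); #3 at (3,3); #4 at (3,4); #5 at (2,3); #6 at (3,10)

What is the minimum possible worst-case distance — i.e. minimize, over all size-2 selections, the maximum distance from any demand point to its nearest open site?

Open {W1, W2}.
  Farthest demand point is #1 at distance 8 (to W1); all others are ≤ 8.
With {W1, W3} the worst case is 8.
With {W2, W3} the worst case is 10.
No size-2 selection achieves below 8.

8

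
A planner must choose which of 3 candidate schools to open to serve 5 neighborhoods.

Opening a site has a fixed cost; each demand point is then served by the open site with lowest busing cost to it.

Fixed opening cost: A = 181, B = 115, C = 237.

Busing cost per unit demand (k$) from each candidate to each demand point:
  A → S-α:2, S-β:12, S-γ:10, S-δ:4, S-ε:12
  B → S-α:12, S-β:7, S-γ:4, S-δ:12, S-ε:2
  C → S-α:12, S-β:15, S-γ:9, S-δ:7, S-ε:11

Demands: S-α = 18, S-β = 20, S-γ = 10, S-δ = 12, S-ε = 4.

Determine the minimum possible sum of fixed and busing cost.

568

Open {A, B}: assign each demand point to its cheapest open site.
  S-α→A 18×2=36, S-β→B 20×7=140, S-γ→B 10×4=40, S-δ→A 12×4=48, S-ε→B 4×2=8
  busing cost 272, fixed 296 → total 568.
Compare {A}: busing cost 472 + fixed 181 = 653.
Compare {B}: busing cost 548 + fixed 115 = 663.
Compare {A, B, C}: busing cost 272 + fixed 533 = 805.
All other subsets cost ≥ 653. Minimum total cost: 568.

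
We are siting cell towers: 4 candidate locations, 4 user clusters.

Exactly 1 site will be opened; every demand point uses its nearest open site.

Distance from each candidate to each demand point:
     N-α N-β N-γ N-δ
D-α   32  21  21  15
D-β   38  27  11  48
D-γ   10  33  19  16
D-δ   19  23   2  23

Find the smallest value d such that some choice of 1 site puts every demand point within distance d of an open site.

Open {D-δ}.
  Farthest demand point is N-β at distance 23 (to D-δ); all others are ≤ 23.
With {D-α} the worst case is 32.
With {D-γ} the worst case is 33.
No size-1 selection achieves below 23.

23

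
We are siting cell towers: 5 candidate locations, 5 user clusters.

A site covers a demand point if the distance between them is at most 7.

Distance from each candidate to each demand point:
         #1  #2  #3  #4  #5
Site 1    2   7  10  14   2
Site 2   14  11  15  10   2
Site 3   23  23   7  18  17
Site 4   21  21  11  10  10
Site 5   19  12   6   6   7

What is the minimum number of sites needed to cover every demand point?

2

Coverage sets (demand points within 7 of each site):
  Site 1: {#1, #2, #5}
  Site 2: {#5}
  Site 3: {#3}
  Site 4: {}
  Site 5: {#3, #4, #5}
No single site covers all 5 demand points.
But {Site 1, Site 5} covers everything, so the minimum is 2.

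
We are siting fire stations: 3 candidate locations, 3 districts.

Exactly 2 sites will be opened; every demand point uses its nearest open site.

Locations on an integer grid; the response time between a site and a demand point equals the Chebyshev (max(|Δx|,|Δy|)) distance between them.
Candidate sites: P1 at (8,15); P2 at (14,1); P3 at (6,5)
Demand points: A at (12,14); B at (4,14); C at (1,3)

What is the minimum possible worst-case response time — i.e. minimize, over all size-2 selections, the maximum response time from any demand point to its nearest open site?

Open {P1, P3}.
  Farthest demand point is C at response time 5 (to P3); all others are ≤ 5.
With {P2, P3} the worst case is 9.
With {P1, P2} the worst case is 12.
No size-2 selection achieves below 5.

5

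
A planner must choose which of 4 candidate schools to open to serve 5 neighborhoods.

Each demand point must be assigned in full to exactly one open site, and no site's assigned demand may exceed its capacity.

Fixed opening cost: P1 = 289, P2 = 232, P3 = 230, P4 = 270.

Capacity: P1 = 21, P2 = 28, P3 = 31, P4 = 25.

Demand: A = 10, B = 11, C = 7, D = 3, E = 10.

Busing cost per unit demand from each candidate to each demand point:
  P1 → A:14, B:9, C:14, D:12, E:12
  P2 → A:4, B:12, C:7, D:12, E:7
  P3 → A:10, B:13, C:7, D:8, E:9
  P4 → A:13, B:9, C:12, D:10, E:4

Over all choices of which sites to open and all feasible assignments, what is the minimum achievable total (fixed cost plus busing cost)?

Open {P2, P4}; cheapest assignment that respects the capacities:
  P2 (cap 28, load 17): A, C — cost 10×4 + 7×7 = 89
  P4 (cap 25, load 24): B, D, E — cost 11×9 + 3×10 + 10×4 = 169
  Shipping 258, fixed 502 → total 760.
  Any other capacity-feasible assignment to {P2, P4} ships for at least 258.
Compare {P2, P3}: its best feasible assignment gives total 788.
Compare {P3, P4}: its best feasible assignment gives total 812.
Every other set of open sites that can feasibly serve all demand totals ≥ 788 even under its best assignment. Minimum: 760.

760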